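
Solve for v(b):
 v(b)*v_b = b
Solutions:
 v(b) = -sqrt(C1 + b^2)
 v(b) = sqrt(C1 + b^2)


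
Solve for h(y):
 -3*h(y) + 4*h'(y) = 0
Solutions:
 h(y) = C1*exp(3*y/4)


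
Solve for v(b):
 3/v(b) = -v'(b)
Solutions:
 v(b) = -sqrt(C1 - 6*b)
 v(b) = sqrt(C1 - 6*b)


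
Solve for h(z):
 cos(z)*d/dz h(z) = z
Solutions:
 h(z) = C1 + Integral(z/cos(z), z)


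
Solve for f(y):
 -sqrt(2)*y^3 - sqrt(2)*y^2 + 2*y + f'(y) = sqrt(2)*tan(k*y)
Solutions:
 f(y) = C1 + sqrt(2)*y^4/4 + sqrt(2)*y^3/3 - y^2 + sqrt(2)*Piecewise((-log(cos(k*y))/k, Ne(k, 0)), (0, True))


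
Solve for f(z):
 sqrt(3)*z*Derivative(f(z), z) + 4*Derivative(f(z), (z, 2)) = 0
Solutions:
 f(z) = C1 + C2*erf(sqrt(2)*3^(1/4)*z/4)


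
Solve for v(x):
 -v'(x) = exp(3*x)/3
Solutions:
 v(x) = C1 - exp(3*x)/9


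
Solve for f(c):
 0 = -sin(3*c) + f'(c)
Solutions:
 f(c) = C1 - cos(3*c)/3


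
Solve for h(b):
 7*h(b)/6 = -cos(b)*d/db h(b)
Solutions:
 h(b) = C1*(sin(b) - 1)^(7/12)/(sin(b) + 1)^(7/12)


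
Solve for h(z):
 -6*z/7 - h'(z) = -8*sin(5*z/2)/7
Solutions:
 h(z) = C1 - 3*z^2/7 - 16*cos(5*z/2)/35


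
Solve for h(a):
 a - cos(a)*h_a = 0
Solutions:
 h(a) = C1 + Integral(a/cos(a), a)


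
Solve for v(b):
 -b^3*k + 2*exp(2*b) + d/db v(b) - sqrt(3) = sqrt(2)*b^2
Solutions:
 v(b) = C1 + b^4*k/4 + sqrt(2)*b^3/3 + sqrt(3)*b - exp(2*b)


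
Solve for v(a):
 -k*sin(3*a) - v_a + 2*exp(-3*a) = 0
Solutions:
 v(a) = C1 + k*cos(3*a)/3 - 2*exp(-3*a)/3


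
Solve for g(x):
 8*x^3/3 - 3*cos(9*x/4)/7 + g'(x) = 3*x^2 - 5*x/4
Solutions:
 g(x) = C1 - 2*x^4/3 + x^3 - 5*x^2/8 + 4*sin(9*x/4)/21


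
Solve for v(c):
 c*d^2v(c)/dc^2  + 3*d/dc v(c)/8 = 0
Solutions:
 v(c) = C1 + C2*c^(5/8)


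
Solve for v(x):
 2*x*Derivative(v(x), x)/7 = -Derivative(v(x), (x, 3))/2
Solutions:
 v(x) = C1 + Integral(C2*airyai(-14^(2/3)*x/7) + C3*airybi(-14^(2/3)*x/7), x)


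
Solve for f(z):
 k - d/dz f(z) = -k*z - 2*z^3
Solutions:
 f(z) = C1 + k*z^2/2 + k*z + z^4/2


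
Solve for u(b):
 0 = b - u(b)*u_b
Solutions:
 u(b) = -sqrt(C1 + b^2)
 u(b) = sqrt(C1 + b^2)


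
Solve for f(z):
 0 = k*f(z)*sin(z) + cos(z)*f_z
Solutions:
 f(z) = C1*exp(k*log(cos(z)))


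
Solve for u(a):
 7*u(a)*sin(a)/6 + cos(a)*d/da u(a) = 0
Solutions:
 u(a) = C1*cos(a)^(7/6)


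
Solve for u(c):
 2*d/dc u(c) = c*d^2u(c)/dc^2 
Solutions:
 u(c) = C1 + C2*c^3


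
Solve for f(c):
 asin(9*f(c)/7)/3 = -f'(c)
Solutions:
 Integral(1/asin(9*_y/7), (_y, f(c))) = C1 - c/3


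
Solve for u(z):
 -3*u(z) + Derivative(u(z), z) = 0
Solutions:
 u(z) = C1*exp(3*z)


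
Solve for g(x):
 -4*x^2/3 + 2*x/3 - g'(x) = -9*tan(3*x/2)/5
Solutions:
 g(x) = C1 - 4*x^3/9 + x^2/3 - 6*log(cos(3*x/2))/5


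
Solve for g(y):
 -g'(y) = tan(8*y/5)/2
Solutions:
 g(y) = C1 + 5*log(cos(8*y/5))/16


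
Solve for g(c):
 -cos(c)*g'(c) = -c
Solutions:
 g(c) = C1 + Integral(c/cos(c), c)


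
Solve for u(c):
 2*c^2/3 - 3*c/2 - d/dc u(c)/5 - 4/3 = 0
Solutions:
 u(c) = C1 + 10*c^3/9 - 15*c^2/4 - 20*c/3


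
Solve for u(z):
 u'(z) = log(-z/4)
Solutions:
 u(z) = C1 + z*log(-z) + z*(-2*log(2) - 1)


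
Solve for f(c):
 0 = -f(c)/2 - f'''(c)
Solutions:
 f(c) = C3*exp(-2^(2/3)*c/2) + (C1*sin(2^(2/3)*sqrt(3)*c/4) + C2*cos(2^(2/3)*sqrt(3)*c/4))*exp(2^(2/3)*c/4)


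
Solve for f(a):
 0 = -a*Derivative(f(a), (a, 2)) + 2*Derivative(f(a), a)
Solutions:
 f(a) = C1 + C2*a^3


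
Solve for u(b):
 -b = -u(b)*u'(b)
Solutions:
 u(b) = -sqrt(C1 + b^2)
 u(b) = sqrt(C1 + b^2)


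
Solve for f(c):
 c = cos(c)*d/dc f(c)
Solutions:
 f(c) = C1 + Integral(c/cos(c), c)


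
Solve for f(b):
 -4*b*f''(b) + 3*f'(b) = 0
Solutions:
 f(b) = C1 + C2*b^(7/4)


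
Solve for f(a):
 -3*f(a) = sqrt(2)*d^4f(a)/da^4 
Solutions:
 f(a) = (C1*sin(2^(3/8)*3^(1/4)*a/2) + C2*cos(2^(3/8)*3^(1/4)*a/2))*exp(-2^(3/8)*3^(1/4)*a/2) + (C3*sin(2^(3/8)*3^(1/4)*a/2) + C4*cos(2^(3/8)*3^(1/4)*a/2))*exp(2^(3/8)*3^(1/4)*a/2)


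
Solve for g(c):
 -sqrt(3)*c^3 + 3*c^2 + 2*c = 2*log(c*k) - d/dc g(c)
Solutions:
 g(c) = C1 + sqrt(3)*c^4/4 - c^3 - c^2 + 2*c*log(c*k) - 2*c


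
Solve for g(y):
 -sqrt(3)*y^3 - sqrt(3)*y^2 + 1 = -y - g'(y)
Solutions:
 g(y) = C1 + sqrt(3)*y^4/4 + sqrt(3)*y^3/3 - y^2/2 - y


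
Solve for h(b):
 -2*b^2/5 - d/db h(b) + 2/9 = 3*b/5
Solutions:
 h(b) = C1 - 2*b^3/15 - 3*b^2/10 + 2*b/9


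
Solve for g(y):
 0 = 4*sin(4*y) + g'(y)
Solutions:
 g(y) = C1 + cos(4*y)


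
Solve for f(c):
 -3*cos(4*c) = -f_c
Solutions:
 f(c) = C1 + 3*sin(4*c)/4


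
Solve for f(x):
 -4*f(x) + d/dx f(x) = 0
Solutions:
 f(x) = C1*exp(4*x)


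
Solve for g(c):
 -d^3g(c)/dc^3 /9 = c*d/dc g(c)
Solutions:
 g(c) = C1 + Integral(C2*airyai(-3^(2/3)*c) + C3*airybi(-3^(2/3)*c), c)


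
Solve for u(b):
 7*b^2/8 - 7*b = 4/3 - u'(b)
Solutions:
 u(b) = C1 - 7*b^3/24 + 7*b^2/2 + 4*b/3


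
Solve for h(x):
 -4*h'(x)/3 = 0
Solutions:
 h(x) = C1


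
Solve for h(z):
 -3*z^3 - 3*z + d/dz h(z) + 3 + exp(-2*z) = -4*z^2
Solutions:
 h(z) = C1 + 3*z^4/4 - 4*z^3/3 + 3*z^2/2 - 3*z + exp(-2*z)/2


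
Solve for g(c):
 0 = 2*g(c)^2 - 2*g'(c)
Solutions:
 g(c) = -1/(C1 + c)


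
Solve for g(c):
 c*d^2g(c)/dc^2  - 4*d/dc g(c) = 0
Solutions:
 g(c) = C1 + C2*c^5


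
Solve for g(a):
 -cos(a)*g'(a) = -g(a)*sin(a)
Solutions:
 g(a) = C1/cos(a)


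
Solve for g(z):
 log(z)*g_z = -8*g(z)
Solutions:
 g(z) = C1*exp(-8*li(z))


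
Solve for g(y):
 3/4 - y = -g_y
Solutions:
 g(y) = C1 + y^2/2 - 3*y/4


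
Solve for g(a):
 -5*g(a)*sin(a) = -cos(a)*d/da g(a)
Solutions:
 g(a) = C1/cos(a)^5


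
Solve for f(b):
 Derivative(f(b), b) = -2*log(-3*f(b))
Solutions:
 Integral(1/(log(-_y) + log(3)), (_y, f(b)))/2 = C1 - b


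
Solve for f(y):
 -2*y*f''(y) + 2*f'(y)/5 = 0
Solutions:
 f(y) = C1 + C2*y^(6/5)


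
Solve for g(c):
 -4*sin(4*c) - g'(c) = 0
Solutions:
 g(c) = C1 + cos(4*c)


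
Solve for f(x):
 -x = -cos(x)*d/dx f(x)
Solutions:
 f(x) = C1 + Integral(x/cos(x), x)


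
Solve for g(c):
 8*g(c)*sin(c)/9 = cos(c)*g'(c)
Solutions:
 g(c) = C1/cos(c)^(8/9)


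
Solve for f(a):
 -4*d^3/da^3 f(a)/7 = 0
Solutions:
 f(a) = C1 + C2*a + C3*a^2


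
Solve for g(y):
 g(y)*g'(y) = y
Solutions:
 g(y) = -sqrt(C1 + y^2)
 g(y) = sqrt(C1 + y^2)


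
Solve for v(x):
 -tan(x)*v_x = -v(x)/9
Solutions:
 v(x) = C1*sin(x)^(1/9)


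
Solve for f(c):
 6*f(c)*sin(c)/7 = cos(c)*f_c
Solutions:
 f(c) = C1/cos(c)^(6/7)


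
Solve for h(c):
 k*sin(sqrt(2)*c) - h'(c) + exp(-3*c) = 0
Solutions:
 h(c) = C1 - sqrt(2)*k*cos(sqrt(2)*c)/2 - exp(-3*c)/3


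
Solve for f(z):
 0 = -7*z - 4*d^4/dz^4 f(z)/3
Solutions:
 f(z) = C1 + C2*z + C3*z^2 + C4*z^3 - 7*z^5/160


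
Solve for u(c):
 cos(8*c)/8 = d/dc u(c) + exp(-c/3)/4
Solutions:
 u(c) = C1 + sin(8*c)/64 + 3*exp(-c/3)/4


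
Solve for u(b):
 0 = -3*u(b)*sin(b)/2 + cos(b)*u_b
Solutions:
 u(b) = C1/cos(b)^(3/2)


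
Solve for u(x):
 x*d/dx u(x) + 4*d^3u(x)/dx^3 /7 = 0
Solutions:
 u(x) = C1 + Integral(C2*airyai(-14^(1/3)*x/2) + C3*airybi(-14^(1/3)*x/2), x)


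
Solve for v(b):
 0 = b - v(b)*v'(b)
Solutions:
 v(b) = -sqrt(C1 + b^2)
 v(b) = sqrt(C1 + b^2)


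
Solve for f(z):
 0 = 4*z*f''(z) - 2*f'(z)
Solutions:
 f(z) = C1 + C2*z^(3/2)


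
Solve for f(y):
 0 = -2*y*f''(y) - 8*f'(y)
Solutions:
 f(y) = C1 + C2/y^3


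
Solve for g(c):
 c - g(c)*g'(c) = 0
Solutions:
 g(c) = -sqrt(C1 + c^2)
 g(c) = sqrt(C1 + c^2)


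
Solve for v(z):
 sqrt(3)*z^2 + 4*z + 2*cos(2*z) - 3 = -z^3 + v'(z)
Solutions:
 v(z) = C1 + z^4/4 + sqrt(3)*z^3/3 + 2*z^2 - 3*z + sin(2*z)


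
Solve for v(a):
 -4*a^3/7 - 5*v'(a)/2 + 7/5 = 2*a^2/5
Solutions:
 v(a) = C1 - 2*a^4/35 - 4*a^3/75 + 14*a/25


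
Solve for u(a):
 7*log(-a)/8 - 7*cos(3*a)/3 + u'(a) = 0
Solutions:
 u(a) = C1 - 7*a*log(-a)/8 + 7*a/8 + 7*sin(3*a)/9


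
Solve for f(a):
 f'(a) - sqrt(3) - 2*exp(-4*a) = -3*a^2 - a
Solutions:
 f(a) = C1 - a^3 - a^2/2 + sqrt(3)*a - exp(-4*a)/2


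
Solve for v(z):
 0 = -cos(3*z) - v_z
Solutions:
 v(z) = C1 - sin(3*z)/3


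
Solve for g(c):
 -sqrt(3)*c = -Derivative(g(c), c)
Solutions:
 g(c) = C1 + sqrt(3)*c^2/2


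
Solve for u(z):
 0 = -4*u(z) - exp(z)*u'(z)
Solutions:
 u(z) = C1*exp(4*exp(-z))


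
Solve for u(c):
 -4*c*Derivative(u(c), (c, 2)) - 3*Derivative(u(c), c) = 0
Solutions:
 u(c) = C1 + C2*c^(1/4)


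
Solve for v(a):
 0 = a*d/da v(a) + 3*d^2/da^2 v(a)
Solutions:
 v(a) = C1 + C2*erf(sqrt(6)*a/6)


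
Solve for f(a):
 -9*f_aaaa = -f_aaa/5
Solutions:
 f(a) = C1 + C2*a + C3*a^2 + C4*exp(a/45)


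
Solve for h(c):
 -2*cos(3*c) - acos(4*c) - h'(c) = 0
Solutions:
 h(c) = C1 - c*acos(4*c) + sqrt(1 - 16*c^2)/4 - 2*sin(3*c)/3


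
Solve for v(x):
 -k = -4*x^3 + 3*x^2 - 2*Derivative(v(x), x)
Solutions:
 v(x) = C1 + k*x/2 - x^4/2 + x^3/2


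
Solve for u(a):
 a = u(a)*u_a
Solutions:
 u(a) = -sqrt(C1 + a^2)
 u(a) = sqrt(C1 + a^2)


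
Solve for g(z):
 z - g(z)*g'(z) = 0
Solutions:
 g(z) = -sqrt(C1 + z^2)
 g(z) = sqrt(C1 + z^2)


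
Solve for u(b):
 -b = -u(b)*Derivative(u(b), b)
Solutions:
 u(b) = -sqrt(C1 + b^2)
 u(b) = sqrt(C1 + b^2)


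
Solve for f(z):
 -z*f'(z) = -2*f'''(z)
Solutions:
 f(z) = C1 + Integral(C2*airyai(2^(2/3)*z/2) + C3*airybi(2^(2/3)*z/2), z)


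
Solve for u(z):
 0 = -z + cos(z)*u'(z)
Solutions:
 u(z) = C1 + Integral(z/cos(z), z)


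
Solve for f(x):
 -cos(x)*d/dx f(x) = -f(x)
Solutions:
 f(x) = C1*sqrt(sin(x) + 1)/sqrt(sin(x) - 1)


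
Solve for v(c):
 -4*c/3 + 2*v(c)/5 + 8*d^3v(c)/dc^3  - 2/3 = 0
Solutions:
 v(c) = C3*exp(-50^(1/3)*c/10) + 10*c/3 + (C1*sin(sqrt(3)*50^(1/3)*c/20) + C2*cos(sqrt(3)*50^(1/3)*c/20))*exp(50^(1/3)*c/20) + 5/3


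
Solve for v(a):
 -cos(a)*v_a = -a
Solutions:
 v(a) = C1 + Integral(a/cos(a), a)


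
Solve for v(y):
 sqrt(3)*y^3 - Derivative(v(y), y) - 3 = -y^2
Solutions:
 v(y) = C1 + sqrt(3)*y^4/4 + y^3/3 - 3*y


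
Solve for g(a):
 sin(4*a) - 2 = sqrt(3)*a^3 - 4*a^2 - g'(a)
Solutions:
 g(a) = C1 + sqrt(3)*a^4/4 - 4*a^3/3 + 2*a + cos(4*a)/4


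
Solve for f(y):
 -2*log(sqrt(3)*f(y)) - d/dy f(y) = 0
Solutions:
 Integral(1/(2*log(_y) + log(3)), (_y, f(y))) = C1 - y


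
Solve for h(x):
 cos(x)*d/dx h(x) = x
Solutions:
 h(x) = C1 + Integral(x/cos(x), x)


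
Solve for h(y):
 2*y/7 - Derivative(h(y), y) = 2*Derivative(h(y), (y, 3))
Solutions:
 h(y) = C1 + C2*sin(sqrt(2)*y/2) + C3*cos(sqrt(2)*y/2) + y^2/7


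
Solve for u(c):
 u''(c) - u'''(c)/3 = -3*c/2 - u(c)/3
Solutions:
 u(c) = C1*exp(c*(-2^(2/3)*(sqrt(5) + 3)^(1/3)/4 - 2^(1/3)/(2*(sqrt(5) + 3)^(1/3)) + 1))*sin(2^(1/3)*sqrt(3)*c*(-2^(1/3)*(sqrt(5) + 3)^(1/3) + 2/(sqrt(5) + 3)^(1/3))/4) + C2*exp(c*(-2^(2/3)*(sqrt(5) + 3)^(1/3)/4 - 2^(1/3)/(2*(sqrt(5) + 3)^(1/3)) + 1))*cos(2^(1/3)*sqrt(3)*c*(-2^(1/3)*(sqrt(5) + 3)^(1/3) + 2/(sqrt(5) + 3)^(1/3))/4) + C3*exp(c*(2^(1/3)/(sqrt(5) + 3)^(1/3) + 1 + 2^(2/3)*(sqrt(5) + 3)^(1/3)/2)) - 9*c/2


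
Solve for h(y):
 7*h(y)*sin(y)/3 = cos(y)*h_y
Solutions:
 h(y) = C1/cos(y)^(7/3)


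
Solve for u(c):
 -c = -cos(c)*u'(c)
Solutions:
 u(c) = C1 + Integral(c/cos(c), c)


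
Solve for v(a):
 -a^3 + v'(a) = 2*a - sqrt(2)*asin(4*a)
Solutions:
 v(a) = C1 + a^4/4 + a^2 - sqrt(2)*(a*asin(4*a) + sqrt(1 - 16*a^2)/4)


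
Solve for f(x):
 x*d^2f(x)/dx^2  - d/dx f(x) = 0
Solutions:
 f(x) = C1 + C2*x^2


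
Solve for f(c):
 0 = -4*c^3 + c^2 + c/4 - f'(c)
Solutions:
 f(c) = C1 - c^4 + c^3/3 + c^2/8


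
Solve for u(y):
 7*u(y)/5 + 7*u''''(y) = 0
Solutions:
 u(y) = (C1*sin(sqrt(2)*5^(3/4)*y/10) + C2*cos(sqrt(2)*5^(3/4)*y/10))*exp(-sqrt(2)*5^(3/4)*y/10) + (C3*sin(sqrt(2)*5^(3/4)*y/10) + C4*cos(sqrt(2)*5^(3/4)*y/10))*exp(sqrt(2)*5^(3/4)*y/10)


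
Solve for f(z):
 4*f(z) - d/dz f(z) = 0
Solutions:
 f(z) = C1*exp(4*z)


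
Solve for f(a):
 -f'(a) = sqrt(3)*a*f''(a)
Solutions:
 f(a) = C1 + C2*a^(1 - sqrt(3)/3)


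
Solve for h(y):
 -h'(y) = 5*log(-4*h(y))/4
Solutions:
 4*Integral(1/(log(-_y) + 2*log(2)), (_y, h(y)))/5 = C1 - y


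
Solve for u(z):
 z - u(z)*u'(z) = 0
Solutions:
 u(z) = -sqrt(C1 + z^2)
 u(z) = sqrt(C1 + z^2)


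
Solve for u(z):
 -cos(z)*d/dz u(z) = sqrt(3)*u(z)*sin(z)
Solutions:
 u(z) = C1*cos(z)^(sqrt(3))


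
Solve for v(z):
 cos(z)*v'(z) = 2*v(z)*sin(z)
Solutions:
 v(z) = C1/cos(z)^2


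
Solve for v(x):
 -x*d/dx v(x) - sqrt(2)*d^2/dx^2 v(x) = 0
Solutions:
 v(x) = C1 + C2*erf(2^(1/4)*x/2)


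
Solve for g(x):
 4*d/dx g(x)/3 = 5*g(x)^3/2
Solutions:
 g(x) = -2*sqrt(-1/(C1 + 15*x))
 g(x) = 2*sqrt(-1/(C1 + 15*x))


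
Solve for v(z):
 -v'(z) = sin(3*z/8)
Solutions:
 v(z) = C1 + 8*cos(3*z/8)/3


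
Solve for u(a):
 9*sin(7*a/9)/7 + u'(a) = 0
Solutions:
 u(a) = C1 + 81*cos(7*a/9)/49


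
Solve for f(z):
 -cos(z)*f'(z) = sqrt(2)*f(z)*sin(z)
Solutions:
 f(z) = C1*cos(z)^(sqrt(2))


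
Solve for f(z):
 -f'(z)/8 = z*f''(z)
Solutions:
 f(z) = C1 + C2*z^(7/8)


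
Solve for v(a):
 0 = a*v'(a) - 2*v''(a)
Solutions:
 v(a) = C1 + C2*erfi(a/2)


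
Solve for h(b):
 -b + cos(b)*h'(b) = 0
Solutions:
 h(b) = C1 + Integral(b/cos(b), b)


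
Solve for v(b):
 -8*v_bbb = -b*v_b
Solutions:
 v(b) = C1 + Integral(C2*airyai(b/2) + C3*airybi(b/2), b)


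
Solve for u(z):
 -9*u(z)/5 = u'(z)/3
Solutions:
 u(z) = C1*exp(-27*z/5)


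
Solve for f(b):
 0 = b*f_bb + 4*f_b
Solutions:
 f(b) = C1 + C2/b^3


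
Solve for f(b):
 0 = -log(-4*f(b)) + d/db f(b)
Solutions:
 -Integral(1/(log(-_y) + 2*log(2)), (_y, f(b))) = C1 - b


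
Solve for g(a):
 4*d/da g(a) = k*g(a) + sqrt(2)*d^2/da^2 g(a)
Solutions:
 g(a) = C1*exp(sqrt(2)*a*(1 - sqrt(-sqrt(2)*k + 4)/2)) + C2*exp(sqrt(2)*a*(sqrt(-sqrt(2)*k + 4)/2 + 1))


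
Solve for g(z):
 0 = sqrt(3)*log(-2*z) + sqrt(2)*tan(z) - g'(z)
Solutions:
 g(z) = C1 + sqrt(3)*z*(log(-z) - 1) + sqrt(3)*z*log(2) - sqrt(2)*log(cos(z))


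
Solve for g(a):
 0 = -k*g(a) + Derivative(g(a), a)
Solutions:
 g(a) = C1*exp(a*k)


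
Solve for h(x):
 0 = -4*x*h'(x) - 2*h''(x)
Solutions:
 h(x) = C1 + C2*erf(x)


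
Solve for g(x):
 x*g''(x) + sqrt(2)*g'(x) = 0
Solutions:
 g(x) = C1 + C2*x^(1 - sqrt(2))


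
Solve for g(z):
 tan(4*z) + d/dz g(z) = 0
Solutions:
 g(z) = C1 + log(cos(4*z))/4


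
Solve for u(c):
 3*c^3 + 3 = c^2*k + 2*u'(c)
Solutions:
 u(c) = C1 + 3*c^4/8 - c^3*k/6 + 3*c/2


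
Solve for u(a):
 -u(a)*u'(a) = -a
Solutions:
 u(a) = -sqrt(C1 + a^2)
 u(a) = sqrt(C1 + a^2)


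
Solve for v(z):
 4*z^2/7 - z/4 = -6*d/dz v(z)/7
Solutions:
 v(z) = C1 - 2*z^3/9 + 7*z^2/48


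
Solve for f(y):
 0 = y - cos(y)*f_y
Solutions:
 f(y) = C1 + Integral(y/cos(y), y)


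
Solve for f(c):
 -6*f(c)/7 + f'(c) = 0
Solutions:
 f(c) = C1*exp(6*c/7)


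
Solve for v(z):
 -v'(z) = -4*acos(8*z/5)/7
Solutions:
 v(z) = C1 + 4*z*acos(8*z/5)/7 - sqrt(25 - 64*z^2)/14


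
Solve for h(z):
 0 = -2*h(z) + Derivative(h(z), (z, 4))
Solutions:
 h(z) = C1*exp(-2^(1/4)*z) + C2*exp(2^(1/4)*z) + C3*sin(2^(1/4)*z) + C4*cos(2^(1/4)*z)


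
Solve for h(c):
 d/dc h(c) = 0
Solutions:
 h(c) = C1


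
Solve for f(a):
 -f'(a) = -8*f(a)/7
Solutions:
 f(a) = C1*exp(8*a/7)


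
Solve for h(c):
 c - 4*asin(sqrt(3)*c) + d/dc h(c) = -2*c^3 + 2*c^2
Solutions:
 h(c) = C1 - c^4/2 + 2*c^3/3 - c^2/2 + 4*c*asin(sqrt(3)*c) + 4*sqrt(3)*sqrt(1 - 3*c^2)/3


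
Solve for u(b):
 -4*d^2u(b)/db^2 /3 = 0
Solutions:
 u(b) = C1 + C2*b


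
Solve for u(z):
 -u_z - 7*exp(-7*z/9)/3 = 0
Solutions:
 u(z) = C1 + 3*exp(-7*z/9)


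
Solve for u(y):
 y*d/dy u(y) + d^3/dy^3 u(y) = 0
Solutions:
 u(y) = C1 + Integral(C2*airyai(-y) + C3*airybi(-y), y)


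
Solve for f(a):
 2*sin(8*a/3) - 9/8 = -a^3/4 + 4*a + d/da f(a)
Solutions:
 f(a) = C1 + a^4/16 - 2*a^2 - 9*a/8 - 3*cos(8*a/3)/4


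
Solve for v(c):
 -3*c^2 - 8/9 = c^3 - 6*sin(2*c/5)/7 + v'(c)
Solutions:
 v(c) = C1 - c^4/4 - c^3 - 8*c/9 - 15*cos(2*c/5)/7


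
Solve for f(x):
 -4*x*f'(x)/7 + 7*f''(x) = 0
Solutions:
 f(x) = C1 + C2*erfi(sqrt(2)*x/7)


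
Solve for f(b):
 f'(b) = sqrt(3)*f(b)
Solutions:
 f(b) = C1*exp(sqrt(3)*b)


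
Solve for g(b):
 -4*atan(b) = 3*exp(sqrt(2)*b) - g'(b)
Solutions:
 g(b) = C1 + 4*b*atan(b) + 3*sqrt(2)*exp(sqrt(2)*b)/2 - 2*log(b^2 + 1)


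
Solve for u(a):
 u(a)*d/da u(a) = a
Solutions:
 u(a) = -sqrt(C1 + a^2)
 u(a) = sqrt(C1 + a^2)


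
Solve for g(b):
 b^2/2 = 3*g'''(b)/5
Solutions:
 g(b) = C1 + C2*b + C3*b^2 + b^5/72


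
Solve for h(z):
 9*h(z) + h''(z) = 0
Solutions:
 h(z) = C1*sin(3*z) + C2*cos(3*z)


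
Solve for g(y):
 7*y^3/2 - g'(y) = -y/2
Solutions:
 g(y) = C1 + 7*y^4/8 + y^2/4


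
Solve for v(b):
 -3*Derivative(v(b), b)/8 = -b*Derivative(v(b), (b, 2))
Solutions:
 v(b) = C1 + C2*b^(11/8)


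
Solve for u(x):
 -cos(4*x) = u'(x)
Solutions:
 u(x) = C1 - sin(4*x)/4


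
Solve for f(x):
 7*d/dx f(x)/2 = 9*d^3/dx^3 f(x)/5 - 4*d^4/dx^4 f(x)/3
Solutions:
 f(x) = C1 + C2*exp(x*(27*3^(2/3)/(10*sqrt(105490) + 3257)^(1/3) + 18 + 3^(1/3)*(10*sqrt(105490) + 3257)^(1/3))/40)*sin(3^(1/6)*x*(-3^(2/3)*(10*sqrt(105490) + 3257)^(1/3) + 81/(10*sqrt(105490) + 3257)^(1/3))/40) + C3*exp(x*(27*3^(2/3)/(10*sqrt(105490) + 3257)^(1/3) + 18 + 3^(1/3)*(10*sqrt(105490) + 3257)^(1/3))/40)*cos(3^(1/6)*x*(-3^(2/3)*(10*sqrt(105490) + 3257)^(1/3) + 81/(10*sqrt(105490) + 3257)^(1/3))/40) + C4*exp(x*(-3^(1/3)*(10*sqrt(105490) + 3257)^(1/3) - 27*3^(2/3)/(10*sqrt(105490) + 3257)^(1/3) + 9)/20)


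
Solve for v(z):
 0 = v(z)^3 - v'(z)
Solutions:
 v(z) = -sqrt(2)*sqrt(-1/(C1 + z))/2
 v(z) = sqrt(2)*sqrt(-1/(C1 + z))/2


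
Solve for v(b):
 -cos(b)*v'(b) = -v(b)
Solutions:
 v(b) = C1*sqrt(sin(b) + 1)/sqrt(sin(b) - 1)


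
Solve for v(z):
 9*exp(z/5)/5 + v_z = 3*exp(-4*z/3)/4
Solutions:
 v(z) = C1 - 9*exp(z/5) - 9*exp(-4*z/3)/16


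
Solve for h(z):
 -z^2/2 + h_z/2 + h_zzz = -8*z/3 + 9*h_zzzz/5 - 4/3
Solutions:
 h(z) = C1 + C2*exp(z*(-10^(1/3)*(27*sqrt(7161) + 2287)^(1/3) - 10*10^(2/3)/(27*sqrt(7161) + 2287)^(1/3) + 20)/108)*sin(10^(1/3)*sqrt(3)*z*(-(27*sqrt(7161) + 2287)^(1/3) + 10*10^(1/3)/(27*sqrt(7161) + 2287)^(1/3))/108) + C3*exp(z*(-10^(1/3)*(27*sqrt(7161) + 2287)^(1/3) - 10*10^(2/3)/(27*sqrt(7161) + 2287)^(1/3) + 20)/108)*cos(10^(1/3)*sqrt(3)*z*(-(27*sqrt(7161) + 2287)^(1/3) + 10*10^(1/3)/(27*sqrt(7161) + 2287)^(1/3))/108) + C4*exp(z*(10*10^(2/3)/(27*sqrt(7161) + 2287)^(1/3) + 10 + 10^(1/3)*(27*sqrt(7161) + 2287)^(1/3))/54) + z^3/3 - 8*z^2/3 - 20*z/3


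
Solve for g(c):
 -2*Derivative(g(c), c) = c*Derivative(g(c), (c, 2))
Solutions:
 g(c) = C1 + C2/c


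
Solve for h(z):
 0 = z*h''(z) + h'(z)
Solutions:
 h(z) = C1 + C2*log(z)


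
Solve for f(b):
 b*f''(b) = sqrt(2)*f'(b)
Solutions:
 f(b) = C1 + C2*b^(1 + sqrt(2))


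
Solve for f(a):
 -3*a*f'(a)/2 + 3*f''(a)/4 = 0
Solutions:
 f(a) = C1 + C2*erfi(a)


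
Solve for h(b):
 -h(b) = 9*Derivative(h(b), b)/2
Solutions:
 h(b) = C1*exp(-2*b/9)


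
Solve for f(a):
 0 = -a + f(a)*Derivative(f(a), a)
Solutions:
 f(a) = -sqrt(C1 + a^2)
 f(a) = sqrt(C1 + a^2)


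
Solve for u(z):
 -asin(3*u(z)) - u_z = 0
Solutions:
 Integral(1/asin(3*_y), (_y, u(z))) = C1 - z


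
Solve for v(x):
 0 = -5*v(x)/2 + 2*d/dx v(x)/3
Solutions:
 v(x) = C1*exp(15*x/4)


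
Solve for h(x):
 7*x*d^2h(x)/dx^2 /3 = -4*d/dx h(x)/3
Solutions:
 h(x) = C1 + C2*x^(3/7)


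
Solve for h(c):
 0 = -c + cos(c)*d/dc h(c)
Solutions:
 h(c) = C1 + Integral(c/cos(c), c)


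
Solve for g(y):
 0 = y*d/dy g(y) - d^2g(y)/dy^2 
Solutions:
 g(y) = C1 + C2*erfi(sqrt(2)*y/2)


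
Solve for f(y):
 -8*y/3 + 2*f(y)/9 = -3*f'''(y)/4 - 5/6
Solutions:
 f(y) = C3*exp(-2*y/3) + 12*y + (C1*sin(sqrt(3)*y/3) + C2*cos(sqrt(3)*y/3))*exp(y/3) - 15/4


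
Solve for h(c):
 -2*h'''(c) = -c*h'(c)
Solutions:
 h(c) = C1 + Integral(C2*airyai(2^(2/3)*c/2) + C3*airybi(2^(2/3)*c/2), c)


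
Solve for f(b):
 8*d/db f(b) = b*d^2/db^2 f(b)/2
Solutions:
 f(b) = C1 + C2*b^17


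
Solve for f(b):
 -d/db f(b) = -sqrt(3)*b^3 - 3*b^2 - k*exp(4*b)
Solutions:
 f(b) = C1 + sqrt(3)*b^4/4 + b^3 + k*exp(4*b)/4


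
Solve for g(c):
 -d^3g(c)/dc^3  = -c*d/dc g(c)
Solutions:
 g(c) = C1 + Integral(C2*airyai(c) + C3*airybi(c), c)


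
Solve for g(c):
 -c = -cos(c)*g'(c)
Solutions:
 g(c) = C1 + Integral(c/cos(c), c)


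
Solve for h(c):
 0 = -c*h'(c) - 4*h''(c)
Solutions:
 h(c) = C1 + C2*erf(sqrt(2)*c/4)


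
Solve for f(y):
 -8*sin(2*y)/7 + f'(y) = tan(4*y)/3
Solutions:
 f(y) = C1 - log(cos(4*y))/12 - 4*cos(2*y)/7


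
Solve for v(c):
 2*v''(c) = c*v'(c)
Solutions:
 v(c) = C1 + C2*erfi(c/2)


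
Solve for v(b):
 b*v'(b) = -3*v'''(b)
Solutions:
 v(b) = C1 + Integral(C2*airyai(-3^(2/3)*b/3) + C3*airybi(-3^(2/3)*b/3), b)


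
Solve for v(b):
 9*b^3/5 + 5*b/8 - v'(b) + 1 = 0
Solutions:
 v(b) = C1 + 9*b^4/20 + 5*b^2/16 + b


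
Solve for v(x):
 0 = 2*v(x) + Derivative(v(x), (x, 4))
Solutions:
 v(x) = (C1*sin(2^(3/4)*x/2) + C2*cos(2^(3/4)*x/2))*exp(-2^(3/4)*x/2) + (C3*sin(2^(3/4)*x/2) + C4*cos(2^(3/4)*x/2))*exp(2^(3/4)*x/2)


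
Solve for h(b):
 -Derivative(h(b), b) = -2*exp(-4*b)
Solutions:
 h(b) = C1 - exp(-4*b)/2


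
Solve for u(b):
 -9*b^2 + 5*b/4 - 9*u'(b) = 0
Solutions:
 u(b) = C1 - b^3/3 + 5*b^2/72


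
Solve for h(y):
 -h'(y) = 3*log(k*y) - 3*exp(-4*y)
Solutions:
 h(y) = C1 - 3*y*log(k*y) + 3*y - 3*exp(-4*y)/4


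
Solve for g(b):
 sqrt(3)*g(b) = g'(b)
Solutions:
 g(b) = C1*exp(sqrt(3)*b)


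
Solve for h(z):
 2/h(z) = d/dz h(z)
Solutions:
 h(z) = -sqrt(C1 + 4*z)
 h(z) = sqrt(C1 + 4*z)


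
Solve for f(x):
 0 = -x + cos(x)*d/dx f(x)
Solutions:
 f(x) = C1 + Integral(x/cos(x), x)


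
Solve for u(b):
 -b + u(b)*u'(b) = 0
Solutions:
 u(b) = -sqrt(C1 + b^2)
 u(b) = sqrt(C1 + b^2)


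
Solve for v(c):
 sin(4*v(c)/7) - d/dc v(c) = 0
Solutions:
 -c + 7*log(cos(4*v(c)/7) - 1)/8 - 7*log(cos(4*v(c)/7) + 1)/8 = C1


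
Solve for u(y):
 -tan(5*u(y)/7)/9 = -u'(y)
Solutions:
 u(y) = -7*asin(C1*exp(5*y/63))/5 + 7*pi/5
 u(y) = 7*asin(C1*exp(5*y/63))/5


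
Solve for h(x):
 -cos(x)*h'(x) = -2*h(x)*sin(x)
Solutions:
 h(x) = C1/cos(x)^2


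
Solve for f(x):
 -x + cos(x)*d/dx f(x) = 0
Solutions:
 f(x) = C1 + Integral(x/cos(x), x)


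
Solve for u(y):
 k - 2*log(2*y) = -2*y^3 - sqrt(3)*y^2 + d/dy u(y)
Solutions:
 u(y) = C1 + k*y + y^4/2 + sqrt(3)*y^3/3 - 2*y*log(y) - y*log(4) + 2*y


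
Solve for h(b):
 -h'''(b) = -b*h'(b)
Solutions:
 h(b) = C1 + Integral(C2*airyai(b) + C3*airybi(b), b)


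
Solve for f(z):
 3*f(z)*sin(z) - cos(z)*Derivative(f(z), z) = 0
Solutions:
 f(z) = C1/cos(z)^3


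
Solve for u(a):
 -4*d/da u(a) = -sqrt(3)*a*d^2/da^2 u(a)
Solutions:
 u(a) = C1 + C2*a^(1 + 4*sqrt(3)/3)


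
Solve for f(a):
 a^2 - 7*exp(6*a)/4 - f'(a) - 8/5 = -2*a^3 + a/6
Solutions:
 f(a) = C1 + a^4/2 + a^3/3 - a^2/12 - 8*a/5 - 7*exp(6*a)/24


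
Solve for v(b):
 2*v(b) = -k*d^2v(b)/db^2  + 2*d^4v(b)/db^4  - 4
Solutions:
 v(b) = C1*exp(-b*sqrt(k - sqrt(k^2 + 16))/2) + C2*exp(b*sqrt(k - sqrt(k^2 + 16))/2) + C3*exp(-b*sqrt(k + sqrt(k^2 + 16))/2) + C4*exp(b*sqrt(k + sqrt(k^2 + 16))/2) - 2


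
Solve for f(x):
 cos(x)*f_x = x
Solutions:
 f(x) = C1 + Integral(x/cos(x), x)


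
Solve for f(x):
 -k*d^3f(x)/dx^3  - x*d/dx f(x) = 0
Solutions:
 f(x) = C1 + Integral(C2*airyai(x*(-1/k)^(1/3)) + C3*airybi(x*(-1/k)^(1/3)), x)


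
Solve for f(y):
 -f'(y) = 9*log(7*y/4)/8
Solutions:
 f(y) = C1 - 9*y*log(y)/8 - 9*y*log(7)/8 + 9*y/8 + 9*y*log(2)/4


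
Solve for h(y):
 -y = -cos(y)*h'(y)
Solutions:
 h(y) = C1 + Integral(y/cos(y), y)


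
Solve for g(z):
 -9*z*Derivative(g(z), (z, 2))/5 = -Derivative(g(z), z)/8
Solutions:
 g(z) = C1 + C2*z^(77/72)


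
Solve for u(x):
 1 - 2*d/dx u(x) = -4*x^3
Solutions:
 u(x) = C1 + x^4/2 + x/2


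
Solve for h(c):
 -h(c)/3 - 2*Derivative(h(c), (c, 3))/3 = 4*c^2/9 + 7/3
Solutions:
 h(c) = C3*exp(-2^(2/3)*c/2) - 4*c^2/3 + (C1*sin(2^(2/3)*sqrt(3)*c/4) + C2*cos(2^(2/3)*sqrt(3)*c/4))*exp(2^(2/3)*c/4) - 7


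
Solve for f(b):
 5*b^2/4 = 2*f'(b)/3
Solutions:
 f(b) = C1 + 5*b^3/8


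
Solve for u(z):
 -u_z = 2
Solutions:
 u(z) = C1 - 2*z


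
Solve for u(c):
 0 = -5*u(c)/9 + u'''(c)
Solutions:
 u(c) = C3*exp(15^(1/3)*c/3) + (C1*sin(3^(5/6)*5^(1/3)*c/6) + C2*cos(3^(5/6)*5^(1/3)*c/6))*exp(-15^(1/3)*c/6)


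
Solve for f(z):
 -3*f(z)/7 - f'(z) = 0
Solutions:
 f(z) = C1*exp(-3*z/7)


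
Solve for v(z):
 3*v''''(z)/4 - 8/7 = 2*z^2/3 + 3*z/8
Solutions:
 v(z) = C1 + C2*z + C3*z^2 + C4*z^3 + z^6/405 + z^5/240 + 4*z^4/63


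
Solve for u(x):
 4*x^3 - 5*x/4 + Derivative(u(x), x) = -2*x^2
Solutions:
 u(x) = C1 - x^4 - 2*x^3/3 + 5*x^2/8


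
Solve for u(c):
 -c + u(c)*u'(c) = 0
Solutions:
 u(c) = -sqrt(C1 + c^2)
 u(c) = sqrt(C1 + c^2)


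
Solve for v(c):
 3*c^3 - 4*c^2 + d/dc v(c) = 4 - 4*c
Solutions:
 v(c) = C1 - 3*c^4/4 + 4*c^3/3 - 2*c^2 + 4*c


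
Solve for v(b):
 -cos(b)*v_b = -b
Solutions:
 v(b) = C1 + Integral(b/cos(b), b)


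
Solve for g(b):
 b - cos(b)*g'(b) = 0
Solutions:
 g(b) = C1 + Integral(b/cos(b), b)


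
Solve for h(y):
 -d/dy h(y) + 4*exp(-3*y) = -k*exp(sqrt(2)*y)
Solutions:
 h(y) = C1 + sqrt(2)*k*exp(sqrt(2)*y)/2 - 4*exp(-3*y)/3


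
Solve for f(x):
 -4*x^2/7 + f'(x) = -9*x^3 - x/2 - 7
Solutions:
 f(x) = C1 - 9*x^4/4 + 4*x^3/21 - x^2/4 - 7*x


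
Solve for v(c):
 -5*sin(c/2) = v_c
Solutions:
 v(c) = C1 + 10*cos(c/2)


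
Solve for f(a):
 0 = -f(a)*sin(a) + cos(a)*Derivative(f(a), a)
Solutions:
 f(a) = C1/cos(a)


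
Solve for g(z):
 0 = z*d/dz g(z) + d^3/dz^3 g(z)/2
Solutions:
 g(z) = C1 + Integral(C2*airyai(-2^(1/3)*z) + C3*airybi(-2^(1/3)*z), z)


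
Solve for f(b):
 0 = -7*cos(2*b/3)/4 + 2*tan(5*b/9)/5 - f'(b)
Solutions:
 f(b) = C1 - 18*log(cos(5*b/9))/25 - 21*sin(2*b/3)/8


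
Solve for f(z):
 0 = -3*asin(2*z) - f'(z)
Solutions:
 f(z) = C1 - 3*z*asin(2*z) - 3*sqrt(1 - 4*z^2)/2


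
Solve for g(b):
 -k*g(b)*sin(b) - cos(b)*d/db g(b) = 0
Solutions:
 g(b) = C1*exp(k*log(cos(b)))


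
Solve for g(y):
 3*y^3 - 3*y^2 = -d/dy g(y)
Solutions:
 g(y) = C1 - 3*y^4/4 + y^3


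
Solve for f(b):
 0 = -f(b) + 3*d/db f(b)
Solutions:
 f(b) = C1*exp(b/3)


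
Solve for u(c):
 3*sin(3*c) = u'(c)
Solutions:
 u(c) = C1 - cos(3*c)


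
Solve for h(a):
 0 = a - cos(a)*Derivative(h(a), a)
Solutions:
 h(a) = C1 + Integral(a/cos(a), a)


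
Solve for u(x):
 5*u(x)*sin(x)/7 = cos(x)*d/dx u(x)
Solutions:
 u(x) = C1/cos(x)^(5/7)


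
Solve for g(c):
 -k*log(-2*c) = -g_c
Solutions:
 g(c) = C1 + c*k*log(-c) + c*k*(-1 + log(2))


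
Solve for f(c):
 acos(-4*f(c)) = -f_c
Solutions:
 Integral(1/acos(-4*_y), (_y, f(c))) = C1 - c


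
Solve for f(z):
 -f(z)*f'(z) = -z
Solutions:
 f(z) = -sqrt(C1 + z^2)
 f(z) = sqrt(C1 + z^2)


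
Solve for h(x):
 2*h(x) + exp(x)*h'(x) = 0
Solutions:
 h(x) = C1*exp(2*exp(-x))


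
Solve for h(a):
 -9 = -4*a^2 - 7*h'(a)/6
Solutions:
 h(a) = C1 - 8*a^3/7 + 54*a/7


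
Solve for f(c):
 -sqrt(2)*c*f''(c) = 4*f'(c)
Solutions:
 f(c) = C1 + C2*c^(1 - 2*sqrt(2))


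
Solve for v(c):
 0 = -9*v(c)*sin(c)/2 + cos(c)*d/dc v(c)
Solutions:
 v(c) = C1/cos(c)^(9/2)


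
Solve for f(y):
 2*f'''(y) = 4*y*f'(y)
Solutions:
 f(y) = C1 + Integral(C2*airyai(2^(1/3)*y) + C3*airybi(2^(1/3)*y), y)


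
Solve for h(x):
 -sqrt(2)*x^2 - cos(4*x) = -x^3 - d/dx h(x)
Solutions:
 h(x) = C1 - x^4/4 + sqrt(2)*x^3/3 + sin(4*x)/4


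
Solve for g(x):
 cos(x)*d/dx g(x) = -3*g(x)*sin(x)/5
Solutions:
 g(x) = C1*cos(x)^(3/5)


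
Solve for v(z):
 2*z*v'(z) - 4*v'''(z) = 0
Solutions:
 v(z) = C1 + Integral(C2*airyai(2^(2/3)*z/2) + C3*airybi(2^(2/3)*z/2), z)


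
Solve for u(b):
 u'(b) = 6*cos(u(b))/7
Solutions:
 -6*b/7 - log(sin(u(b)) - 1)/2 + log(sin(u(b)) + 1)/2 = C1


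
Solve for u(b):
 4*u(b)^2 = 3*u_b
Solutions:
 u(b) = -3/(C1 + 4*b)


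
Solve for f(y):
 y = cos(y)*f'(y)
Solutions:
 f(y) = C1 + Integral(y/cos(y), y)


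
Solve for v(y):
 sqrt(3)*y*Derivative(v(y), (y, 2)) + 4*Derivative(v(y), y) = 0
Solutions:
 v(y) = C1 + C2*y^(1 - 4*sqrt(3)/3)


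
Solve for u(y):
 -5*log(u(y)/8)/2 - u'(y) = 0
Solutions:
 -2*Integral(1/(-log(_y) + 3*log(2)), (_y, u(y)))/5 = C1 - y


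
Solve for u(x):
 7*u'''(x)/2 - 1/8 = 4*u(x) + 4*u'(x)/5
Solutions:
 u(x) = C1*exp(-x*(4*22050^(1/3)/(sqrt(2477265) + 1575)^(1/3) + 420^(1/3)*(sqrt(2477265) + 1575)^(1/3))/210)*sin(3^(1/6)*x*(-140^(1/3)*3^(2/3)*(sqrt(2477265) + 1575)^(1/3) + 12*2450^(1/3)/(sqrt(2477265) + 1575)^(1/3))/210) + C2*exp(-x*(4*22050^(1/3)/(sqrt(2477265) + 1575)^(1/3) + 420^(1/3)*(sqrt(2477265) + 1575)^(1/3))/210)*cos(3^(1/6)*x*(-140^(1/3)*3^(2/3)*(sqrt(2477265) + 1575)^(1/3) + 12*2450^(1/3)/(sqrt(2477265) + 1575)^(1/3))/210) + C3*exp(x*(4*22050^(1/3)/(sqrt(2477265) + 1575)^(1/3) + 420^(1/3)*(sqrt(2477265) + 1575)^(1/3))/105) - 1/32


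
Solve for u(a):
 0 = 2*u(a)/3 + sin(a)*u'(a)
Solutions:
 u(a) = C1*(cos(a) + 1)^(1/3)/(cos(a) - 1)^(1/3)


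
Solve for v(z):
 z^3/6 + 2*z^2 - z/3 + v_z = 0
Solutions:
 v(z) = C1 - z^4/24 - 2*z^3/3 + z^2/6


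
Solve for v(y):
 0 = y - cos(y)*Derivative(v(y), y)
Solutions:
 v(y) = C1 + Integral(y/cos(y), y)


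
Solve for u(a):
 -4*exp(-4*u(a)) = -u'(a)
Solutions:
 u(a) = log(-I*(C1 + 16*a)^(1/4))
 u(a) = log(I*(C1 + 16*a)^(1/4))
 u(a) = log(-(C1 + 16*a)^(1/4))
 u(a) = log(C1 + 16*a)/4


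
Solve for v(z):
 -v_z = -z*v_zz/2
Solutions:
 v(z) = C1 + C2*z^3


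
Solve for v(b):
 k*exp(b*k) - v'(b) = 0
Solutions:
 v(b) = C1 + exp(b*k)


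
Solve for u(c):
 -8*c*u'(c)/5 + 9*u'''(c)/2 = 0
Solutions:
 u(c) = C1 + Integral(C2*airyai(2*150^(1/3)*c/15) + C3*airybi(2*150^(1/3)*c/15), c)


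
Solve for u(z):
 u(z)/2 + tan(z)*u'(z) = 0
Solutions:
 u(z) = C1/sqrt(sin(z))


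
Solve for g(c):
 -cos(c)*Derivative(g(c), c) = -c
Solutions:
 g(c) = C1 + Integral(c/cos(c), c)


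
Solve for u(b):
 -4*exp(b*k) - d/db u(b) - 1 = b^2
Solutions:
 u(b) = C1 - b^3/3 - b - 4*exp(b*k)/k


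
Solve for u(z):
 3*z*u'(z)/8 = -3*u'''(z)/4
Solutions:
 u(z) = C1 + Integral(C2*airyai(-2^(2/3)*z/2) + C3*airybi(-2^(2/3)*z/2), z)


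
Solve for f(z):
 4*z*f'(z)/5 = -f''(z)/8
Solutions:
 f(z) = C1 + C2*erf(4*sqrt(5)*z/5)


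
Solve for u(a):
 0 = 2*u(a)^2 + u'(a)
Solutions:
 u(a) = 1/(C1 + 2*a)


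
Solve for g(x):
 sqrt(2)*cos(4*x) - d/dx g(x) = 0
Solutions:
 g(x) = C1 + sqrt(2)*sin(4*x)/4


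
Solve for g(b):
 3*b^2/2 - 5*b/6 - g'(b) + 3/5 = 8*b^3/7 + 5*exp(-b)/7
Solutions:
 g(b) = C1 - 2*b^4/7 + b^3/2 - 5*b^2/12 + 3*b/5 + 5*exp(-b)/7


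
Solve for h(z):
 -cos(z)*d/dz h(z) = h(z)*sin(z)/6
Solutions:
 h(z) = C1*cos(z)^(1/6)


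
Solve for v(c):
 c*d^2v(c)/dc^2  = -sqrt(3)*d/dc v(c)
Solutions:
 v(c) = C1 + C2*c^(1 - sqrt(3))


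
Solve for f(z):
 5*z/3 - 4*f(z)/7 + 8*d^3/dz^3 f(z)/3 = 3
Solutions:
 f(z) = C3*exp(14^(2/3)*3^(1/3)*z/14) + 35*z/12 + (C1*sin(14^(2/3)*3^(5/6)*z/28) + C2*cos(14^(2/3)*3^(5/6)*z/28))*exp(-14^(2/3)*3^(1/3)*z/28) - 21/4


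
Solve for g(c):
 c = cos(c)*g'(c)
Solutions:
 g(c) = C1 + Integral(c/cos(c), c)


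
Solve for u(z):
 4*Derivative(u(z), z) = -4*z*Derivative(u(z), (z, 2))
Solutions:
 u(z) = C1 + C2*log(z)


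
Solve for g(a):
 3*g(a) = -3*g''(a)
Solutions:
 g(a) = C1*sin(a) + C2*cos(a)


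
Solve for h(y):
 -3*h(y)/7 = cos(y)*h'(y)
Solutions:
 h(y) = C1*(sin(y) - 1)^(3/14)/(sin(y) + 1)^(3/14)


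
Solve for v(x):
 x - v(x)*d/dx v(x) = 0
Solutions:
 v(x) = -sqrt(C1 + x^2)
 v(x) = sqrt(C1 + x^2)


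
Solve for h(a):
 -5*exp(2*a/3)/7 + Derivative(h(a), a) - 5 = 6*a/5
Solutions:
 h(a) = C1 + 3*a^2/5 + 5*a + 15*exp(2*a/3)/14


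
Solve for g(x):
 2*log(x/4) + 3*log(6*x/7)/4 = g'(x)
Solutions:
 g(x) = C1 + 11*x*log(x)/4 - x*log(112) - 11*x/4 + x*log(7)/4 + 3*x*log(6)/4


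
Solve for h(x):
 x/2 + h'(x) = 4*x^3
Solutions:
 h(x) = C1 + x^4 - x^2/4


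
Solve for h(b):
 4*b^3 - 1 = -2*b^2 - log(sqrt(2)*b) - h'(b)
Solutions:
 h(b) = C1 - b^4 - 2*b^3/3 - b*log(b) - b*log(2)/2 + 2*b


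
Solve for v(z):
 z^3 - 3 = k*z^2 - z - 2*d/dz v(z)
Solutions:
 v(z) = C1 + k*z^3/6 - z^4/8 - z^2/4 + 3*z/2


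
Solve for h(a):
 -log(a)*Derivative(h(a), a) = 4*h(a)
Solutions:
 h(a) = C1*exp(-4*li(a))


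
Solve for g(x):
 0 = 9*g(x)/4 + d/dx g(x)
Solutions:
 g(x) = C1*exp(-9*x/4)


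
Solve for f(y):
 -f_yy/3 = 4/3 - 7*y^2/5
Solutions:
 f(y) = C1 + C2*y + 7*y^4/20 - 2*y^2


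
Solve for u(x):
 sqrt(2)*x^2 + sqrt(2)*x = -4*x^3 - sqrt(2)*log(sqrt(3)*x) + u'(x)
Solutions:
 u(x) = C1 + x^4 + sqrt(2)*x^3/3 + sqrt(2)*x^2/2 + sqrt(2)*x*log(x) - sqrt(2)*x + sqrt(2)*x*log(3)/2


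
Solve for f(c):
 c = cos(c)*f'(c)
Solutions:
 f(c) = C1 + Integral(c/cos(c), c)


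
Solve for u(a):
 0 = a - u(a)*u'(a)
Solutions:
 u(a) = -sqrt(C1 + a^2)
 u(a) = sqrt(C1 + a^2)


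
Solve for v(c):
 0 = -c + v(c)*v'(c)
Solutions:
 v(c) = -sqrt(C1 + c^2)
 v(c) = sqrt(C1 + c^2)


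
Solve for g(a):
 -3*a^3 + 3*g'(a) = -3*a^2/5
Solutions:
 g(a) = C1 + a^4/4 - a^3/15


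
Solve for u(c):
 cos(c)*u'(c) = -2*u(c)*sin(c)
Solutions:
 u(c) = C1*cos(c)^2


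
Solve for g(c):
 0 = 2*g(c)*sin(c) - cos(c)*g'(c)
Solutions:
 g(c) = C1/cos(c)^2


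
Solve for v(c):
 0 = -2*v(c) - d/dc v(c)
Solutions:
 v(c) = C1*exp(-2*c)


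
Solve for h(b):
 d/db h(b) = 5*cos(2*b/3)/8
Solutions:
 h(b) = C1 + 15*sin(2*b/3)/16


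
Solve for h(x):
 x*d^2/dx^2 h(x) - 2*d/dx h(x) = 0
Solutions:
 h(x) = C1 + C2*x^3


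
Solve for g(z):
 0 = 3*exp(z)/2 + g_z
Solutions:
 g(z) = C1 - 3*exp(z)/2


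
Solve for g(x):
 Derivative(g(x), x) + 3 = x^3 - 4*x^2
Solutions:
 g(x) = C1 + x^4/4 - 4*x^3/3 - 3*x


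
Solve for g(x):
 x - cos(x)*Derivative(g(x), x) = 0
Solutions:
 g(x) = C1 + Integral(x/cos(x), x)


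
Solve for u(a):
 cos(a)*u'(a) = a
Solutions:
 u(a) = C1 + Integral(a/cos(a), a)


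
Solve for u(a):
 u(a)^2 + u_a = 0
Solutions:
 u(a) = 1/(C1 + a)


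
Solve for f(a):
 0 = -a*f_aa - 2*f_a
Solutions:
 f(a) = C1 + C2/a


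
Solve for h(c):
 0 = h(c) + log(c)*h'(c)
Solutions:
 h(c) = C1*exp(-li(c))


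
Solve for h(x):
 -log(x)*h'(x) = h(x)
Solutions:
 h(x) = C1*exp(-li(x))


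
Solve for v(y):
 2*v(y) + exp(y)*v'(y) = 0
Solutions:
 v(y) = C1*exp(2*exp(-y))


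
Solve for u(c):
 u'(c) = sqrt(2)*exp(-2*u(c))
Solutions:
 u(c) = log(-sqrt(C1 + 2*sqrt(2)*c))
 u(c) = log(C1 + 2*sqrt(2)*c)/2


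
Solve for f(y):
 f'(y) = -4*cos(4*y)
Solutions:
 f(y) = C1 - sin(4*y)


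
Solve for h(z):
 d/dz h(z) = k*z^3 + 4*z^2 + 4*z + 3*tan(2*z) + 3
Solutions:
 h(z) = C1 + k*z^4/4 + 4*z^3/3 + 2*z^2 + 3*z - 3*log(cos(2*z))/2


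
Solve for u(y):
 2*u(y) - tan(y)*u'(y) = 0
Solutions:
 u(y) = C1*sin(y)^2


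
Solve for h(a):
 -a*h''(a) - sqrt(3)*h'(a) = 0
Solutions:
 h(a) = C1 + C2*a^(1 - sqrt(3))


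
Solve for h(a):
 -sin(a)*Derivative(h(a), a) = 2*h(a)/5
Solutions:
 h(a) = C1*(cos(a) + 1)^(1/5)/(cos(a) - 1)^(1/5)


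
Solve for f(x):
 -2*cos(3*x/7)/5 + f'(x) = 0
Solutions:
 f(x) = C1 + 14*sin(3*x/7)/15


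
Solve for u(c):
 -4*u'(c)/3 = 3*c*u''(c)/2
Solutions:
 u(c) = C1 + C2*c^(1/9)


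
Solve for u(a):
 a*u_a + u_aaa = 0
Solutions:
 u(a) = C1 + Integral(C2*airyai(-a) + C3*airybi(-a), a)


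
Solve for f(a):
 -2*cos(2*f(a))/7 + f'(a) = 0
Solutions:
 -2*a/7 - log(sin(2*f(a)) - 1)/4 + log(sin(2*f(a)) + 1)/4 = C1


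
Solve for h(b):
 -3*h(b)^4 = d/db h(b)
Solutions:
 h(b) = (-3^(2/3) - 3*3^(1/6)*I)*(1/(C1 + 3*b))^(1/3)/6
 h(b) = (-3^(2/3) + 3*3^(1/6)*I)*(1/(C1 + 3*b))^(1/3)/6
 h(b) = (1/(C1 + 9*b))^(1/3)


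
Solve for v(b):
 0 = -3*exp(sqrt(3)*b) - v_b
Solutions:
 v(b) = C1 - sqrt(3)*exp(sqrt(3)*b)


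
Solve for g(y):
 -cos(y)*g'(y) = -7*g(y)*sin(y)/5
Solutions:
 g(y) = C1/cos(y)^(7/5)


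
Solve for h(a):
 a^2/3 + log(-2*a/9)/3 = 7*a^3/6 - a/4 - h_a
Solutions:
 h(a) = C1 + 7*a^4/24 - a^3/9 - a^2/8 - a*log(-a)/3 + a*(-log(2) + 1/3 + 2*log(6)/3)


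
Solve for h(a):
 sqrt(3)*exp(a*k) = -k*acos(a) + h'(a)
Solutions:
 h(a) = C1 + k*(a*acos(a) - sqrt(1 - a^2)) + sqrt(3)*Piecewise((exp(a*k)/k, Ne(k, 0)), (a, True))


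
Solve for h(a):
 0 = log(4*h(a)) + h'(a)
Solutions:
 Integral(1/(log(_y) + 2*log(2)), (_y, h(a))) = C1 - a


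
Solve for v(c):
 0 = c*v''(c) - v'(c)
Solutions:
 v(c) = C1 + C2*c^2


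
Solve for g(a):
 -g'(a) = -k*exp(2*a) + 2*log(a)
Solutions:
 g(a) = C1 - 2*a*log(a) + 2*a + k*exp(2*a)/2


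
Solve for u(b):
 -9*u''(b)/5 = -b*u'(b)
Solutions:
 u(b) = C1 + C2*erfi(sqrt(10)*b/6)


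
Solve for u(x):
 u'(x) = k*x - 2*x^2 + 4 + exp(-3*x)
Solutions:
 u(x) = C1 + k*x^2/2 - 2*x^3/3 + 4*x - exp(-3*x)/3


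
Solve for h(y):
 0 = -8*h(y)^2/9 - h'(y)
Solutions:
 h(y) = 9/(C1 + 8*y)


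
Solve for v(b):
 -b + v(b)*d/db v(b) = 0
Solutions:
 v(b) = -sqrt(C1 + b^2)
 v(b) = sqrt(C1 + b^2)


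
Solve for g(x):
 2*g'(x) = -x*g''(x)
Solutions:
 g(x) = C1 + C2/x


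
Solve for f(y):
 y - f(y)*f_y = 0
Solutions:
 f(y) = -sqrt(C1 + y^2)
 f(y) = sqrt(C1 + y^2)


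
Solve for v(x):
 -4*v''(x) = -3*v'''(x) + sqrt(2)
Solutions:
 v(x) = C1 + C2*x + C3*exp(4*x/3) - sqrt(2)*x^2/8


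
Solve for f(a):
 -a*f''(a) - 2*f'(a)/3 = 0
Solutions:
 f(a) = C1 + C2*a^(1/3)


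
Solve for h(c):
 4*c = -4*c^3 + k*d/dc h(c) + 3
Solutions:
 h(c) = C1 + c^4/k + 2*c^2/k - 3*c/k


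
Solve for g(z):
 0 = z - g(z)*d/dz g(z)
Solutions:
 g(z) = -sqrt(C1 + z^2)
 g(z) = sqrt(C1 + z^2)


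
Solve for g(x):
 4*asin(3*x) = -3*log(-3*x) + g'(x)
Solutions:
 g(x) = C1 + 3*x*log(-x) + 4*x*asin(3*x) - 3*x + 3*x*log(3) + 4*sqrt(1 - 9*x^2)/3


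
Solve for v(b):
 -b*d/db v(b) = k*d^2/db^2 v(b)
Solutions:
 v(b) = C1 + C2*sqrt(k)*erf(sqrt(2)*b*sqrt(1/k)/2)


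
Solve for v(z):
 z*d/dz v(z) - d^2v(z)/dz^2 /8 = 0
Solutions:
 v(z) = C1 + C2*erfi(2*z)


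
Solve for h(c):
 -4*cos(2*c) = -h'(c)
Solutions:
 h(c) = C1 + 2*sin(2*c)


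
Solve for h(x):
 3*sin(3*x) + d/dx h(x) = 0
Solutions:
 h(x) = C1 + cos(3*x)


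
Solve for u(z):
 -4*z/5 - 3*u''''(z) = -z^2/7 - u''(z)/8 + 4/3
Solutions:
 u(z) = C1 + C2*z + C3*exp(-sqrt(6)*z/12) + C4*exp(sqrt(6)*z/12) - 2*z^4/21 + 16*z^3/15 - 464*z^2/21


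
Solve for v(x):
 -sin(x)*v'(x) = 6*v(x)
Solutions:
 v(x) = C1*(cos(x)^3 + 3*cos(x)^2 + 3*cos(x) + 1)/(cos(x)^3 - 3*cos(x)^2 + 3*cos(x) - 1)


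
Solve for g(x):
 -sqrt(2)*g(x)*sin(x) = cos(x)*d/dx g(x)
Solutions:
 g(x) = C1*cos(x)^(sqrt(2))


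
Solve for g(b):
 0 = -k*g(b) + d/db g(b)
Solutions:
 g(b) = C1*exp(b*k)


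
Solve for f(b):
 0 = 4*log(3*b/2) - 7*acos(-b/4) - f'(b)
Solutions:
 f(b) = C1 + 4*b*log(b) - 7*b*acos(-b/4) - 4*b - 4*b*log(2) + 4*b*log(3) - 7*sqrt(16 - b^2)
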